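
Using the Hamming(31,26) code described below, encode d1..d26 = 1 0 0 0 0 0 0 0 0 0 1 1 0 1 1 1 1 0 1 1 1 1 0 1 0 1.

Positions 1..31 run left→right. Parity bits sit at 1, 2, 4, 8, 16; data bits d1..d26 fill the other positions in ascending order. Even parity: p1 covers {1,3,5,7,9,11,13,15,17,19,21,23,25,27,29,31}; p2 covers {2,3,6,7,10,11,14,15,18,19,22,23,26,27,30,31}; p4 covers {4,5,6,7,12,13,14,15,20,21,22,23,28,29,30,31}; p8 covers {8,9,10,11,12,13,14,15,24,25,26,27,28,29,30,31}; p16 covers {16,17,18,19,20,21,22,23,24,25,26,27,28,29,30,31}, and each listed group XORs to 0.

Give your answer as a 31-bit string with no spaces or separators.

1110000100000011101111011110101

Place data at non-parity positions: p1 p2 1 p4 0 0 0 p8 0 0 0 0 0 0 1 p16 1 0 1 1 1 1 0 1 1 1 1 0 1 0 1
p1 (pos 1,3,5,7,9,11,13,15,17,19,21,23,25,27,29,31): XOR of data positions = 1⊕0⊕0⊕0⊕0⊕0⊕1⊕1⊕1⊕1⊕0⊕1⊕1⊕1⊕1 = 1
p2 (pos 2,3,6,7,10,11,14,15,18,19,22,23,26,27,30,31): XOR of data positions = 1⊕0⊕0⊕0⊕0⊕0⊕1⊕0⊕1⊕1⊕0⊕1⊕1⊕0⊕1 = 1
p4 (pos 4,5,6,7,12,13,14,15,20,21,22,23,28,29,30,31): XOR of data positions = 0⊕0⊕0⊕0⊕0⊕0⊕1⊕1⊕1⊕1⊕0⊕0⊕1⊕0⊕1 = 0
p8 (pos 8,9,10,11,12,13,14,15,24,25,26,27,28,29,30,31): XOR of data positions = 0⊕0⊕0⊕0⊕0⊕0⊕1⊕1⊕1⊕1⊕1⊕0⊕1⊕0⊕1 = 1
p16 (pos 16,17,18,19,20,21,22,23,24,25,26,27,28,29,30,31): XOR of data positions = 1⊕0⊕1⊕1⊕1⊕1⊕0⊕1⊕1⊕1⊕1⊕0⊕1⊕0⊕1 = 1
Codeword: 1110000100000011101111011110101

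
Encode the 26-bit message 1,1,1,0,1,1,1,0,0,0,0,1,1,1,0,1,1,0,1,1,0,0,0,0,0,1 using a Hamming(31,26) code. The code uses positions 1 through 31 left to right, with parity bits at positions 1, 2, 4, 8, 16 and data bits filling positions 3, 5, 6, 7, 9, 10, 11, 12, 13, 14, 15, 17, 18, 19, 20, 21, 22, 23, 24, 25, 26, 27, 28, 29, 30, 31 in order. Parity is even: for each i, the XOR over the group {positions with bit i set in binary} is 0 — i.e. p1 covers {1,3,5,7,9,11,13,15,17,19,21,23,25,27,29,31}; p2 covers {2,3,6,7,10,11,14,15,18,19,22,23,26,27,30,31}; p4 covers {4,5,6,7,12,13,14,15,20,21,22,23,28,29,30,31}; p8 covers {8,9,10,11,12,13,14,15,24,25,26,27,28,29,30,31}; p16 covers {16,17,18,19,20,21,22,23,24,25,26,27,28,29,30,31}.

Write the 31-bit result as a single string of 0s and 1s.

Place data at non-parity positions: p1 p2 1 p4 1 1 0 p8 1 1 1 0 0 0 0 p16 1 1 1 0 1 1 0 1 1 0 0 0 0 0 1
p1 (pos 1,3,5,7,9,11,13,15,17,19,21,23,25,27,29,31): XOR of data positions = 1⊕1⊕0⊕1⊕1⊕0⊕0⊕1⊕1⊕1⊕0⊕1⊕0⊕0⊕1 = 1
p2 (pos 2,3,6,7,10,11,14,15,18,19,22,23,26,27,30,31): XOR of data positions = 1⊕1⊕0⊕1⊕1⊕0⊕0⊕1⊕1⊕1⊕0⊕0⊕0⊕0⊕1 = 0
p4 (pos 4,5,6,7,12,13,14,15,20,21,22,23,28,29,30,31): XOR of data positions = 1⊕1⊕0⊕0⊕0⊕0⊕0⊕0⊕1⊕1⊕0⊕0⊕0⊕0⊕1 = 1
p8 (pos 8,9,10,11,12,13,14,15,24,25,26,27,28,29,30,31): XOR of data positions = 1⊕1⊕1⊕0⊕0⊕0⊕0⊕1⊕1⊕0⊕0⊕0⊕0⊕0⊕1 = 0
p16 (pos 16,17,18,19,20,21,22,23,24,25,26,27,28,29,30,31): XOR of data positions = 1⊕1⊕1⊕0⊕1⊕1⊕0⊕1⊕1⊕0⊕0⊕0⊕0⊕0⊕1 = 0
Codeword: 1011110011100000111011011000001

1011110011100000111011011000001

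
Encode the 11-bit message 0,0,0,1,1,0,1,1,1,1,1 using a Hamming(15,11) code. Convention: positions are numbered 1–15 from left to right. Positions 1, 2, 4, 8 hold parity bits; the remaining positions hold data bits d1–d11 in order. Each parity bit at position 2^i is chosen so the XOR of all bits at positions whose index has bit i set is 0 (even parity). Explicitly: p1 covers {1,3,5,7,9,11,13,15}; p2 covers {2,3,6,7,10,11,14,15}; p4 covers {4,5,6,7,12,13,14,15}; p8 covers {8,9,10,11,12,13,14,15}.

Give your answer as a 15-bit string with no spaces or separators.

100100101011111

Place data at non-parity positions: p1 p2 0 p4 0 0 1 p8 1 0 1 1 1 1 1
p1 (pos 1,3,5,7,9,11,13,15): XOR of data positions = 0⊕0⊕1⊕1⊕1⊕1⊕1 = 1
p2 (pos 2,3,6,7,10,11,14,15): XOR of data positions = 0⊕0⊕1⊕0⊕1⊕1⊕1 = 0
p4 (pos 4,5,6,7,12,13,14,15): XOR of data positions = 0⊕0⊕1⊕1⊕1⊕1⊕1 = 1
p8 (pos 8,9,10,11,12,13,14,15): XOR of data positions = 1⊕0⊕1⊕1⊕1⊕1⊕1 = 0
Codeword: 100100101011111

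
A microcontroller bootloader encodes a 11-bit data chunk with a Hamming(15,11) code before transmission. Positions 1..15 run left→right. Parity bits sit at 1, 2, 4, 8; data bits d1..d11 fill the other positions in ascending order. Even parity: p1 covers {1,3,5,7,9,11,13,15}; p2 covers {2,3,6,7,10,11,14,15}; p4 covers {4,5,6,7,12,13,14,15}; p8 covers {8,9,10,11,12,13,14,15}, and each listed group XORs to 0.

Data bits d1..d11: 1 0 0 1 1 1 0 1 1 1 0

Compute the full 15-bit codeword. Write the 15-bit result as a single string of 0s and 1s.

001000111101110

Place data at non-parity positions: p1 p2 1 p4 0 0 1 p8 1 1 0 1 1 1 0
p1 (pos 1,3,5,7,9,11,13,15): XOR of data positions = 1⊕0⊕1⊕1⊕0⊕1⊕0 = 0
p2 (pos 2,3,6,7,10,11,14,15): XOR of data positions = 1⊕0⊕1⊕1⊕0⊕1⊕0 = 0
p4 (pos 4,5,6,7,12,13,14,15): XOR of data positions = 0⊕0⊕1⊕1⊕1⊕1⊕0 = 0
p8 (pos 8,9,10,11,12,13,14,15): XOR of data positions = 1⊕1⊕0⊕1⊕1⊕1⊕0 = 1
Codeword: 001000111101110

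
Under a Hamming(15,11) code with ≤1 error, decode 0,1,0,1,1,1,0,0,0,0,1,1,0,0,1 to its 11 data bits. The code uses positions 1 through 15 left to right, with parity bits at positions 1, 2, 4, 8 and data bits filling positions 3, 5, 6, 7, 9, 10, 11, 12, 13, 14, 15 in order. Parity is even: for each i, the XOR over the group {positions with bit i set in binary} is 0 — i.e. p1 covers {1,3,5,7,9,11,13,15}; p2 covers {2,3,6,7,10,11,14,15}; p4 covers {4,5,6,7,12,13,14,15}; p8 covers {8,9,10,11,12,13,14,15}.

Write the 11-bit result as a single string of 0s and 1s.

s1 (pos 1,3,5,7,9,11,13,15): 0⊕0⊕1⊕0⊕0⊕1⊕0⊕1 = 1
s2 (pos 2,3,6,7,10,11,14,15): 1⊕0⊕1⊕0⊕0⊕1⊕0⊕1 = 0
s4 (pos 4,5,6,7,12,13,14,15): 1⊕1⊕1⊕0⊕1⊕0⊕0⊕1 = 1
s8 (pos 8,9,10,11,12,13,14,15): 0⊕0⊕0⊕1⊕1⊕0⊕0⊕1 = 1
Syndrome s8…s1 = 1101 → error at position 13.
Flip position 13: 010111000011001 → 010111000011101
Read data bits from positions 3,5,6,7,9,10,11,12,13,14,15: 01100011101

01100011101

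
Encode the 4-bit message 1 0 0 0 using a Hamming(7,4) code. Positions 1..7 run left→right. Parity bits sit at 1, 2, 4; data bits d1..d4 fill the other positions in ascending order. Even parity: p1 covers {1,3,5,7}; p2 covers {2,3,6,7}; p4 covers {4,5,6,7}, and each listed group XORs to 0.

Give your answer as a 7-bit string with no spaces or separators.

Place data at non-parity positions: p1 p2 1 p4 0 0 0
p1 (pos 1,3,5,7): XOR of data positions = 1⊕0⊕0 = 1
p2 (pos 2,3,6,7): XOR of data positions = 1⊕0⊕0 = 1
p4 (pos 4,5,6,7): XOR of data positions = 0⊕0⊕0 = 0
Codeword: 1110000

1110000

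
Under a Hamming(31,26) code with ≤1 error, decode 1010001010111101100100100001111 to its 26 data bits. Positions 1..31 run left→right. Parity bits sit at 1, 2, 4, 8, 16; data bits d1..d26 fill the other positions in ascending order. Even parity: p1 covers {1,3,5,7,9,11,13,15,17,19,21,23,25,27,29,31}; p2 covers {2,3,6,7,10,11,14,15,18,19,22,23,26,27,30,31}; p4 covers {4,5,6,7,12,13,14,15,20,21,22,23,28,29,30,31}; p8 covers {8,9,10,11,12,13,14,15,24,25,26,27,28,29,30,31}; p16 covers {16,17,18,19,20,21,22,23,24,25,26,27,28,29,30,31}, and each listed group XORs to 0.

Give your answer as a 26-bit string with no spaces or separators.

10011111110100100100001111

s1 (pos 1,3,5,7,9,11,13,15,17,19,21,23,25,27,29,31): 1⊕1⊕0⊕1⊕1⊕1⊕1⊕0⊕1⊕0⊕0⊕1⊕0⊕0⊕1⊕1 = 0
s2 (pos 2,3,6,7,10,11,14,15,18,19,22,23,26,27,30,31): 0⊕1⊕0⊕1⊕0⊕1⊕1⊕0⊕0⊕0⊕0⊕1⊕0⊕0⊕1⊕1 = 1
s4 (pos 4,5,6,7,12,13,14,15,20,21,22,23,28,29,30,31): 0⊕0⊕0⊕1⊕1⊕1⊕1⊕0⊕1⊕0⊕0⊕1⊕1⊕1⊕1⊕1 = 0
s8 (pos 8,9,10,11,12,13,14,15,24,25,26,27,28,29,30,31): 0⊕1⊕0⊕1⊕1⊕1⊕1⊕0⊕0⊕0⊕0⊕0⊕1⊕1⊕1⊕1 = 1
s16 (pos 16,17,18,19,20,21,22,23,24,25,26,27,28,29,30,31): 1⊕1⊕0⊕0⊕1⊕0⊕0⊕1⊕0⊕0⊕0⊕0⊕1⊕1⊕1⊕1 = 0
Syndrome s16…s1 = 01010 → error at position 10.
Flip position 10: 1010001010111101100100100001111 → 1010001011111101100100100001111
Read data bits from positions 3,5,6,7,9,10,11,12,13,14,15,17,18,19,20,21,22,23,24,25,26,27,28,29,30,31: 10011111110100100100001111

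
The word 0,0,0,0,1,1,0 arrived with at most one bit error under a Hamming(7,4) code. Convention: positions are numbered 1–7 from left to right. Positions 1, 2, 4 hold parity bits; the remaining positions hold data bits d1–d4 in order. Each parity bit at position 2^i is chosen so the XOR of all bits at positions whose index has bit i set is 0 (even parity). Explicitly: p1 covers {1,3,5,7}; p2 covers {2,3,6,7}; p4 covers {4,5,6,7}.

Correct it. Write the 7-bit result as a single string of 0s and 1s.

s1 (pos 1,3,5,7): 0⊕0⊕1⊕0 = 1
s2 (pos 2,3,6,7): 0⊕0⊕1⊕0 = 1
s4 (pos 4,5,6,7): 0⊕1⊕1⊕0 = 0
Syndrome s4…s1 = 011 → error at position 3.
Flip position 3: 0000110 → 0010110

0010110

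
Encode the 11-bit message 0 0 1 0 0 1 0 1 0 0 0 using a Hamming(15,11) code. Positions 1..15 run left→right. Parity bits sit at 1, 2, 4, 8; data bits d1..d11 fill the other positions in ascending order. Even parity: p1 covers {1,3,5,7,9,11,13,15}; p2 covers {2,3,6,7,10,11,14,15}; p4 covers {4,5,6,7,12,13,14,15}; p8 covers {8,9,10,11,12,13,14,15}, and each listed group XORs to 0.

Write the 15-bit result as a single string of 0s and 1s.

Place data at non-parity positions: p1 p2 0 p4 0 1 0 p8 0 1 0 1 0 0 0
p1 (pos 1,3,5,7,9,11,13,15): XOR of data positions = 0⊕0⊕0⊕0⊕0⊕0⊕0 = 0
p2 (pos 2,3,6,7,10,11,14,15): XOR of data positions = 0⊕1⊕0⊕1⊕0⊕0⊕0 = 0
p4 (pos 4,5,6,7,12,13,14,15): XOR of data positions = 0⊕1⊕0⊕1⊕0⊕0⊕0 = 0
p8 (pos 8,9,10,11,12,13,14,15): XOR of data positions = 0⊕1⊕0⊕1⊕0⊕0⊕0 = 0
Codeword: 000001000101000

000001000101000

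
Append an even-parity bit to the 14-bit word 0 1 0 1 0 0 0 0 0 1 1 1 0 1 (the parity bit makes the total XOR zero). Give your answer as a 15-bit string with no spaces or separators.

010100000111010

XOR of the 14 data bits: 0⊕1⊕0⊕1⊕0⊕0⊕0⊕0⊕0⊕1⊕1⊕1⊕0⊕1 = 0
Parity bit = 0 (so all 15 bits XOR to 0).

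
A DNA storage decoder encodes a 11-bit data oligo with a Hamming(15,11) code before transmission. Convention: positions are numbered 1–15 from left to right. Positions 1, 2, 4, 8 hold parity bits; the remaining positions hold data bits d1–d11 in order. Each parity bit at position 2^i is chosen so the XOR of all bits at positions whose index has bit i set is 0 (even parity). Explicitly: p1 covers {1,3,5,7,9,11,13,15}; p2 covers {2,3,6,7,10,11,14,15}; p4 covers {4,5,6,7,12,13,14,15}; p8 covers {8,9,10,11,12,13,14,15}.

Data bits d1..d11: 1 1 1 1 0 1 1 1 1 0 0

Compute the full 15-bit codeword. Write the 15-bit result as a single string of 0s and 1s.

111111100111100

Place data at non-parity positions: p1 p2 1 p4 1 1 1 p8 0 1 1 1 1 0 0
p1 (pos 1,3,5,7,9,11,13,15): XOR of data positions = 1⊕1⊕1⊕0⊕1⊕1⊕0 = 1
p2 (pos 2,3,6,7,10,11,14,15): XOR of data positions = 1⊕1⊕1⊕1⊕1⊕0⊕0 = 1
p4 (pos 4,5,6,7,12,13,14,15): XOR of data positions = 1⊕1⊕1⊕1⊕1⊕0⊕0 = 1
p8 (pos 8,9,10,11,12,13,14,15): XOR of data positions = 0⊕1⊕1⊕1⊕1⊕0⊕0 = 0
Codeword: 111111100111100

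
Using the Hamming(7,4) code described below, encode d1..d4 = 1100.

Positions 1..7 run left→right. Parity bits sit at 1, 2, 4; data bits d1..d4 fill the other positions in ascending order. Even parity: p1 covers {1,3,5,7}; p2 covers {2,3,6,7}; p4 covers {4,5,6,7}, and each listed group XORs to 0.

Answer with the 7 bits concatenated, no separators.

Place data at non-parity positions: p1 p2 1 p4 1 0 0
p1 (pos 1,3,5,7): XOR of data positions = 1⊕1⊕0 = 0
p2 (pos 2,3,6,7): XOR of data positions = 1⊕0⊕0 = 1
p4 (pos 4,5,6,7): XOR of data positions = 1⊕0⊕0 = 1
Codeword: 0111100

0111100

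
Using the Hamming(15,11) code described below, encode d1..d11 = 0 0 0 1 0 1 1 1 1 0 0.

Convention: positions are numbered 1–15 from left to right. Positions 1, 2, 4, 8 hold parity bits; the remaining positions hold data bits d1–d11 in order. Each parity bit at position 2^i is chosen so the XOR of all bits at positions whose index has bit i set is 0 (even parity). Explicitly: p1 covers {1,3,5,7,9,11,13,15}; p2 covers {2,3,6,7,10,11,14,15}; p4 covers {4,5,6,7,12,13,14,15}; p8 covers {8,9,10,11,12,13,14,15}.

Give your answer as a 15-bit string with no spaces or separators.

110100100111100

Place data at non-parity positions: p1 p2 0 p4 0 0 1 p8 0 1 1 1 1 0 0
p1 (pos 1,3,5,7,9,11,13,15): XOR of data positions = 0⊕0⊕1⊕0⊕1⊕1⊕0 = 1
p2 (pos 2,3,6,7,10,11,14,15): XOR of data positions = 0⊕0⊕1⊕1⊕1⊕0⊕0 = 1
p4 (pos 4,5,6,7,12,13,14,15): XOR of data positions = 0⊕0⊕1⊕1⊕1⊕0⊕0 = 1
p8 (pos 8,9,10,11,12,13,14,15): XOR of data positions = 0⊕1⊕1⊕1⊕1⊕0⊕0 = 0
Codeword: 110100100111100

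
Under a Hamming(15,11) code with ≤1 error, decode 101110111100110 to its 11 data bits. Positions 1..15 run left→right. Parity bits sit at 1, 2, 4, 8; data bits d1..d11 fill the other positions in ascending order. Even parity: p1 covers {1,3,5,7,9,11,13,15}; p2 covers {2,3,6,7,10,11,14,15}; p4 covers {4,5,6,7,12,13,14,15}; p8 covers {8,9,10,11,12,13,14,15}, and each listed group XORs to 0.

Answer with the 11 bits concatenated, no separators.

11011101110

s1 (pos 1,3,5,7,9,11,13,15): 1⊕1⊕1⊕1⊕1⊕0⊕1⊕0 = 0
s2 (pos 2,3,6,7,10,11,14,15): 0⊕1⊕0⊕1⊕1⊕0⊕1⊕0 = 0
s4 (pos 4,5,6,7,12,13,14,15): 1⊕1⊕0⊕1⊕0⊕1⊕1⊕0 = 1
s8 (pos 8,9,10,11,12,13,14,15): 1⊕1⊕1⊕0⊕0⊕1⊕1⊕0 = 1
Syndrome s8…s1 = 1100 → error at position 12.
Flip position 12: 101110111100110 → 101110111101110
Read data bits from positions 3,5,6,7,9,10,11,12,13,14,15: 11011101110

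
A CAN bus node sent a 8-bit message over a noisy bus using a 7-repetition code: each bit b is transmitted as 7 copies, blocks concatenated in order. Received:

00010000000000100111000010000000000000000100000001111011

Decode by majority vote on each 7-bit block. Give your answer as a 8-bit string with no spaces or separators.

00100001

Block 1 (0001000): 1 one → 0
Block 2 (0000000): 0 ones → 0
Block 3 (1001110): 4 ones → 1
Block 4 (0001000): 1 one → 0
Block 5 (0000000): 0 ones → 0
Block 6 (0000001): 1 one → 0
Block 7 (0000000): 0 ones → 0
Block 8 (1111011): 6 ones → 1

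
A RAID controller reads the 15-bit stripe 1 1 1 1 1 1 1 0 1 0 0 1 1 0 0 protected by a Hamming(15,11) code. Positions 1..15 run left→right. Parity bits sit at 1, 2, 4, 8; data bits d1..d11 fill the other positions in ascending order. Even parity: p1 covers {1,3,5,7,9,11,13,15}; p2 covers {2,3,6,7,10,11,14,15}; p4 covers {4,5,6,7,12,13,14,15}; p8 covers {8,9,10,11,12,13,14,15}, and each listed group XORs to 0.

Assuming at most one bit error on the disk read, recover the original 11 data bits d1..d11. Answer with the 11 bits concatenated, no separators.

s1 (pos 1,3,5,7,9,11,13,15): 1⊕1⊕1⊕1⊕1⊕0⊕1⊕0 = 0
s2 (pos 2,3,6,7,10,11,14,15): 1⊕1⊕1⊕1⊕0⊕0⊕0⊕0 = 0
s4 (pos 4,5,6,7,12,13,14,15): 1⊕1⊕1⊕1⊕1⊕1⊕0⊕0 = 0
s8 (pos 8,9,10,11,12,13,14,15): 0⊕1⊕0⊕0⊕1⊕1⊕0⊕0 = 1
Syndrome s8…s1 = 1000 → error at position 8.
Flip position 8: 111111101001100 → 111111111001100
Read data bits from positions 3,5,6,7,9,10,11,12,13,14,15: 11111001100

11111001100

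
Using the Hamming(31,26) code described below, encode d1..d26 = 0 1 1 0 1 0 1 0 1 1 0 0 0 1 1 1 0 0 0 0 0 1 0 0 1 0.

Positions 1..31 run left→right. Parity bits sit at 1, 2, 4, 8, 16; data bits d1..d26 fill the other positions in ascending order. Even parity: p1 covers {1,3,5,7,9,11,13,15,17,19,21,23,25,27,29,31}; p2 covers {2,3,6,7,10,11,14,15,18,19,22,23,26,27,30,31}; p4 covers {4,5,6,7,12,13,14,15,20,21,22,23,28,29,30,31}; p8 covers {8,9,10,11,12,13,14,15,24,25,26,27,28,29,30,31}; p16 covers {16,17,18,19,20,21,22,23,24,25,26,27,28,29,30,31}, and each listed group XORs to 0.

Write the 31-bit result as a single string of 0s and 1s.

Place data at non-parity positions: p1 p2 0 p4 1 1 0 p8 1 0 1 0 1 1 0 p16 0 0 1 1 1 0 0 0 0 0 1 0 0 1 0
p1 (pos 1,3,5,7,9,11,13,15,17,19,21,23,25,27,29,31): XOR of data positions = 0⊕1⊕0⊕1⊕1⊕1⊕0⊕0⊕1⊕1⊕0⊕0⊕1⊕0⊕0 = 1
p2 (pos 2,3,6,7,10,11,14,15,18,19,22,23,26,27,30,31): XOR of data positions = 0⊕1⊕0⊕0⊕1⊕1⊕0⊕0⊕1⊕0⊕0⊕0⊕1⊕1⊕0 = 0
p4 (pos 4,5,6,7,12,13,14,15,20,21,22,23,28,29,30,31): XOR of data positions = 1⊕1⊕0⊕0⊕1⊕1⊕0⊕1⊕1⊕0⊕0⊕0⊕0⊕1⊕0 = 1
p8 (pos 8,9,10,11,12,13,14,15,24,25,26,27,28,29,30,31): XOR of data positions = 1⊕0⊕1⊕0⊕1⊕1⊕0⊕0⊕0⊕0⊕1⊕0⊕0⊕1⊕0 = 0
p16 (pos 16,17,18,19,20,21,22,23,24,25,26,27,28,29,30,31): XOR of data positions = 0⊕0⊕1⊕1⊕1⊕0⊕0⊕0⊕0⊕0⊕1⊕0⊕0⊕1⊕0 = 1
Codeword: 1001110010101101001110000010010

1001110010101101001110000010010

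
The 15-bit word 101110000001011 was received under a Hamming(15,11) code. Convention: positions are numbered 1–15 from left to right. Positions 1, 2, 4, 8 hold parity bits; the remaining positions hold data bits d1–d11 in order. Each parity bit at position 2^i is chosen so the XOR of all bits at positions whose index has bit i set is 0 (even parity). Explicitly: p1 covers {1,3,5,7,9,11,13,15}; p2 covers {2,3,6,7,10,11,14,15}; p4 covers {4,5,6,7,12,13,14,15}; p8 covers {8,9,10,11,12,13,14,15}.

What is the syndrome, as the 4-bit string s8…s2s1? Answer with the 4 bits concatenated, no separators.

1110

s1 (pos 1,3,5,7,9,11,13,15): 1⊕1⊕1⊕0⊕0⊕0⊕0⊕1 = 0
s2 (pos 2,3,6,7,10,11,14,15): 0⊕1⊕0⊕0⊕0⊕0⊕1⊕1 = 1
s4 (pos 4,5,6,7,12,13,14,15): 1⊕1⊕0⊕0⊕1⊕0⊕1⊕1 = 1
s8 (pos 8,9,10,11,12,13,14,15): 0⊕0⊕0⊕0⊕1⊕0⊕1⊕1 = 1
Syndrome s8…s1 = 1110 → error at position 14.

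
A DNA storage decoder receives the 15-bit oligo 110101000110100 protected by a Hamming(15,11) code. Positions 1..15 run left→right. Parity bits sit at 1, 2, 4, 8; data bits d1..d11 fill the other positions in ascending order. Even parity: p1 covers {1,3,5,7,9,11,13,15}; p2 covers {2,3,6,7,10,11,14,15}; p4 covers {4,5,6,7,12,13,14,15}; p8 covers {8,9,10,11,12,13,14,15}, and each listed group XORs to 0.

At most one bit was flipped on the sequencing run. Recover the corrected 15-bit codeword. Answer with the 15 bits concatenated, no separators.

110101000110000

s1 (pos 1,3,5,7,9,11,13,15): 1⊕0⊕0⊕0⊕0⊕1⊕1⊕0 = 1
s2 (pos 2,3,6,7,10,11,14,15): 1⊕0⊕1⊕0⊕1⊕1⊕0⊕0 = 0
s4 (pos 4,5,6,7,12,13,14,15): 1⊕0⊕1⊕0⊕0⊕1⊕0⊕0 = 1
s8 (pos 8,9,10,11,12,13,14,15): 0⊕0⊕1⊕1⊕0⊕1⊕0⊕0 = 1
Syndrome s8…s1 = 1101 → error at position 13.
Flip position 13: 110101000110100 → 110101000110000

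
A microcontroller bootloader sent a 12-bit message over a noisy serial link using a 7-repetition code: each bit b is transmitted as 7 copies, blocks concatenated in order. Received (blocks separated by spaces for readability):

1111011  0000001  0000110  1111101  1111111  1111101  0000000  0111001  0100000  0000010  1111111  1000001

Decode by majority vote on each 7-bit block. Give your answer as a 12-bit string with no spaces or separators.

Block 1 (1111011): 6 ones → 1
Block 2 (0000001): 1 one → 0
Block 3 (0000110): 2 ones → 0
Block 4 (1111101): 6 ones → 1
Block 5 (1111111): 7 ones → 1
Block 6 (1111101): 6 ones → 1
Block 7 (0000000): 0 ones → 0
Block 8 (0111001): 4 ones → 1
Block 9 (0100000): 1 one → 0
Block 10 (0000010): 1 one → 0
Block 11 (1111111): 7 ones → 1
Block 12 (1000001): 2 ones → 0

100111010010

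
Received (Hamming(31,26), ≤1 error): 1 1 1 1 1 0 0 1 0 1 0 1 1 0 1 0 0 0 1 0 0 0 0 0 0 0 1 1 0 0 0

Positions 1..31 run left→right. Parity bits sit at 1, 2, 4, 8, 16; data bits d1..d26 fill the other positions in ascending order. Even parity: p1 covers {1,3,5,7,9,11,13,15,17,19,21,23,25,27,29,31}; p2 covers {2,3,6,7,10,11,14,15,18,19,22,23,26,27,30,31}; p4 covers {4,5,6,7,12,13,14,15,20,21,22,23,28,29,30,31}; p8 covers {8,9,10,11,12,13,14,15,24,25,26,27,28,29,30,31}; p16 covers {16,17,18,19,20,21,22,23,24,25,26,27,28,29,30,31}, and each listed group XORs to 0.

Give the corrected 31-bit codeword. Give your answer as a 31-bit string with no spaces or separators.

s1 (pos 1,3,5,7,9,11,13,15,17,19,21,23,25,27,29,31): 1⊕1⊕1⊕0⊕0⊕0⊕1⊕1⊕0⊕1⊕0⊕0⊕0⊕1⊕0⊕0 = 1
s2 (pos 2,3,6,7,10,11,14,15,18,19,22,23,26,27,30,31): 1⊕1⊕0⊕0⊕1⊕0⊕0⊕1⊕0⊕1⊕0⊕0⊕0⊕1⊕0⊕0 = 0
s4 (pos 4,5,6,7,12,13,14,15,20,21,22,23,28,29,30,31): 1⊕1⊕0⊕0⊕1⊕1⊕0⊕1⊕0⊕0⊕0⊕0⊕1⊕0⊕0⊕0 = 0
s8 (pos 8,9,10,11,12,13,14,15,24,25,26,27,28,29,30,31): 1⊕0⊕1⊕0⊕1⊕1⊕0⊕1⊕0⊕0⊕0⊕1⊕1⊕0⊕0⊕0 = 1
s16 (pos 16,17,18,19,20,21,22,23,24,25,26,27,28,29,30,31): 0⊕0⊕0⊕1⊕0⊕0⊕0⊕0⊕0⊕0⊕0⊕1⊕1⊕0⊕0⊕0 = 1
Syndrome s16…s1 = 11001 → error at position 25.
Flip position 25: 1111100101011010001000000011000 → 1111100101011010001000001011000

1111100101011010001000001011000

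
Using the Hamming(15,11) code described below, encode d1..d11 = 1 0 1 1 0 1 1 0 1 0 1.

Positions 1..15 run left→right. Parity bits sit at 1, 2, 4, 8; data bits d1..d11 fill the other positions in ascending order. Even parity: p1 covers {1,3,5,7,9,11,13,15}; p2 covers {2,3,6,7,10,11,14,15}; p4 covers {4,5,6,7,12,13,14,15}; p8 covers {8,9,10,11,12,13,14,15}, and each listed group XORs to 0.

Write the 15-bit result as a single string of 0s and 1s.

101001100110101

Place data at non-parity positions: p1 p2 1 p4 0 1 1 p8 0 1 1 0 1 0 1
p1 (pos 1,3,5,7,9,11,13,15): XOR of data positions = 1⊕0⊕1⊕0⊕1⊕1⊕1 = 1
p2 (pos 2,3,6,7,10,11,14,15): XOR of data positions = 1⊕1⊕1⊕1⊕1⊕0⊕1 = 0
p4 (pos 4,5,6,7,12,13,14,15): XOR of data positions = 0⊕1⊕1⊕0⊕1⊕0⊕1 = 0
p8 (pos 8,9,10,11,12,13,14,15): XOR of data positions = 0⊕1⊕1⊕0⊕1⊕0⊕1 = 0
Codeword: 101001100110101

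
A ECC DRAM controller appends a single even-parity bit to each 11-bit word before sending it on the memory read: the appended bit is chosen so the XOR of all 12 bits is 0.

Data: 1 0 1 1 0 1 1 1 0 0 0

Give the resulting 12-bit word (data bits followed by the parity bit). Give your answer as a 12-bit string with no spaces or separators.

101101110000

XOR of the 11 data bits: 1⊕0⊕1⊕1⊕0⊕1⊕1⊕1⊕0⊕0⊕0 = 0
Parity bit = 0 (so all 12 bits XOR to 0).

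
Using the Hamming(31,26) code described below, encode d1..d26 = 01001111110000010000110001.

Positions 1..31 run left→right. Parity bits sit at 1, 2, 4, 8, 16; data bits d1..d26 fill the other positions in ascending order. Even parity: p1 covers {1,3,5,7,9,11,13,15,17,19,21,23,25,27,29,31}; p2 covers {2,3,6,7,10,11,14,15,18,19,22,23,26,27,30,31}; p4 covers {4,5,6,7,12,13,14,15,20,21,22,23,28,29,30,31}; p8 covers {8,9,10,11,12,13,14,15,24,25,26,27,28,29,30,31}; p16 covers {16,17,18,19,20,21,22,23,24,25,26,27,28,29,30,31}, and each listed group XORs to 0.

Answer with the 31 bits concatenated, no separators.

Place data at non-parity positions: p1 p2 0 p4 1 0 0 p8 1 1 1 1 1 1 0 p16 0 0 0 0 1 0 0 0 0 1 1 0 0 0 1
p1 (pos 1,3,5,7,9,11,13,15,17,19,21,23,25,27,29,31): XOR of data positions = 0⊕1⊕0⊕1⊕1⊕1⊕0⊕0⊕0⊕1⊕0⊕0⊕1⊕0⊕1 = 1
p2 (pos 2,3,6,7,10,11,14,15,18,19,22,23,26,27,30,31): XOR of data positions = 0⊕0⊕0⊕1⊕1⊕1⊕0⊕0⊕0⊕0⊕0⊕1⊕1⊕0⊕1 = 0
p4 (pos 4,5,6,7,12,13,14,15,20,21,22,23,28,29,30,31): XOR of data positions = 1⊕0⊕0⊕1⊕1⊕1⊕0⊕0⊕1⊕0⊕0⊕0⊕0⊕0⊕1 = 0
p8 (pos 8,9,10,11,12,13,14,15,24,25,26,27,28,29,30,31): XOR of data positions = 1⊕1⊕1⊕1⊕1⊕1⊕0⊕0⊕0⊕1⊕1⊕0⊕0⊕0⊕1 = 1
p16 (pos 16,17,18,19,20,21,22,23,24,25,26,27,28,29,30,31): XOR of data positions = 0⊕0⊕0⊕0⊕1⊕0⊕0⊕0⊕0⊕1⊕1⊕0⊕0⊕0⊕1 = 0
Codeword: 1000100111111100000010000110001

1000100111111100000010000110001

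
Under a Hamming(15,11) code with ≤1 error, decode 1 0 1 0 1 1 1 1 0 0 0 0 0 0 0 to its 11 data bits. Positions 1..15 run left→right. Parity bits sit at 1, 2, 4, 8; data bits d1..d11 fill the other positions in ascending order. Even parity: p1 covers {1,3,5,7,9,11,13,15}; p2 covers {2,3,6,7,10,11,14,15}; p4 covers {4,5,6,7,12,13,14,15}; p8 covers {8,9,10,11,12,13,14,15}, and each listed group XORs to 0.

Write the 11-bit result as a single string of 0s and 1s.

11110000010

s1 (pos 1,3,5,7,9,11,13,15): 1⊕1⊕1⊕1⊕0⊕0⊕0⊕0 = 0
s2 (pos 2,3,6,7,10,11,14,15): 0⊕1⊕1⊕1⊕0⊕0⊕0⊕0 = 1
s4 (pos 4,5,6,7,12,13,14,15): 0⊕1⊕1⊕1⊕0⊕0⊕0⊕0 = 1
s8 (pos 8,9,10,11,12,13,14,15): 1⊕0⊕0⊕0⊕0⊕0⊕0⊕0 = 1
Syndrome s8…s1 = 1110 → error at position 14.
Flip position 14: 101011110000000 → 101011110000010
Read data bits from positions 3,5,6,7,9,10,11,12,13,14,15: 11110000010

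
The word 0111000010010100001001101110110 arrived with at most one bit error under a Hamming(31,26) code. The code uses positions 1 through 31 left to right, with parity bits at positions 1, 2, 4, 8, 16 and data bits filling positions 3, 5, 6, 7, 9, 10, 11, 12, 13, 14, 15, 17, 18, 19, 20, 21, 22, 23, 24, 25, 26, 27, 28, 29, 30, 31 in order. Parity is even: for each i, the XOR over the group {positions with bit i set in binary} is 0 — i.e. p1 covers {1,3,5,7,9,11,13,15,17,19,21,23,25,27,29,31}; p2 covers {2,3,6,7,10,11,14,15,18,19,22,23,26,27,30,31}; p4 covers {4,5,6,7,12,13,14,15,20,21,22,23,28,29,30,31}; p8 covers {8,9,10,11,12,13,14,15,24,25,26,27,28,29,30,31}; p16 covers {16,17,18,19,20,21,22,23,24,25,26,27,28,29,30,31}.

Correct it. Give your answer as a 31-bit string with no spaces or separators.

0111001010010100001001101110110

s1 (pos 1,3,5,7,9,11,13,15,17,19,21,23,25,27,29,31): 0⊕1⊕0⊕0⊕1⊕0⊕0⊕0⊕0⊕1⊕0⊕1⊕1⊕1⊕1⊕0 = 1
s2 (pos 2,3,6,7,10,11,14,15,18,19,22,23,26,27,30,31): 1⊕1⊕0⊕0⊕0⊕0⊕1⊕0⊕0⊕1⊕1⊕1⊕1⊕1⊕1⊕0 = 1
s4 (pos 4,5,6,7,12,13,14,15,20,21,22,23,28,29,30,31): 1⊕0⊕0⊕0⊕1⊕0⊕1⊕0⊕0⊕0⊕1⊕1⊕0⊕1⊕1⊕0 = 1
s8 (pos 8,9,10,11,12,13,14,15,24,25,26,27,28,29,30,31): 0⊕1⊕0⊕0⊕1⊕0⊕1⊕0⊕0⊕1⊕1⊕1⊕0⊕1⊕1⊕0 = 0
s16 (pos 16,17,18,19,20,21,22,23,24,25,26,27,28,29,30,31): 0⊕0⊕0⊕1⊕0⊕0⊕1⊕1⊕0⊕1⊕1⊕1⊕0⊕1⊕1⊕0 = 0
Syndrome s16…s1 = 00111 → error at position 7.
Flip position 7: 0111000010010100001001101110110 → 0111001010010100001001101110110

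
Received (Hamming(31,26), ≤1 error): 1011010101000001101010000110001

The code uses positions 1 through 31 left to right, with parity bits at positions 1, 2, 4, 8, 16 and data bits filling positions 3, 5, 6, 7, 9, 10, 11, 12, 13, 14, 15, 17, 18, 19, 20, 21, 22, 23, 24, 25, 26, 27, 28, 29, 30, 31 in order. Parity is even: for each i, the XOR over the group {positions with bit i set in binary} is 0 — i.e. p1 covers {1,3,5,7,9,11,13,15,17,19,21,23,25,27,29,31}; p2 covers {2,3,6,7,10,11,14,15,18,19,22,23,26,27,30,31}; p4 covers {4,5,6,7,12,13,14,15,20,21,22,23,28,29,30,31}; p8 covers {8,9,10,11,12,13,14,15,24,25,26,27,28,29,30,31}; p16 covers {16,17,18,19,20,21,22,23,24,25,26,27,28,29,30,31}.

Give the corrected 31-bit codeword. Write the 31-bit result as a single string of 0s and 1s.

1011010101000001101010000100001

s1 (pos 1,3,5,7,9,11,13,15,17,19,21,23,25,27,29,31): 1⊕1⊕0⊕0⊕0⊕0⊕0⊕0⊕1⊕1⊕1⊕0⊕0⊕1⊕0⊕1 = 1
s2 (pos 2,3,6,7,10,11,14,15,18,19,22,23,26,27,30,31): 0⊕1⊕1⊕0⊕1⊕0⊕0⊕0⊕0⊕1⊕0⊕0⊕1⊕1⊕0⊕1 = 1
s4 (pos 4,5,6,7,12,13,14,15,20,21,22,23,28,29,30,31): 1⊕0⊕1⊕0⊕0⊕0⊕0⊕0⊕0⊕1⊕0⊕0⊕0⊕0⊕0⊕1 = 0
s8 (pos 8,9,10,11,12,13,14,15,24,25,26,27,28,29,30,31): 1⊕0⊕1⊕0⊕0⊕0⊕0⊕0⊕0⊕0⊕1⊕1⊕0⊕0⊕0⊕1 = 1
s16 (pos 16,17,18,19,20,21,22,23,24,25,26,27,28,29,30,31): 1⊕1⊕0⊕1⊕0⊕1⊕0⊕0⊕0⊕0⊕1⊕1⊕0⊕0⊕0⊕1 = 1
Syndrome s16…s1 = 11011 → error at position 27.
Flip position 27: 1011010101000001101010000110001 → 1011010101000001101010000100001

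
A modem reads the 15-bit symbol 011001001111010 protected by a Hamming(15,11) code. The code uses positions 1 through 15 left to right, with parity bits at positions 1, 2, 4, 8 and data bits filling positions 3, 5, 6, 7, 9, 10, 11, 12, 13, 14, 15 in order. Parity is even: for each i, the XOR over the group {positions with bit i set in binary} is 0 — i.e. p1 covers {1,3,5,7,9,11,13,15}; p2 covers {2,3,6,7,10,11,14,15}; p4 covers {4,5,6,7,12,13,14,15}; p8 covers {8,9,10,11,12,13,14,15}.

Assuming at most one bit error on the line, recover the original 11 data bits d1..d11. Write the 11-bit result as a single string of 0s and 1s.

s1 (pos 1,3,5,7,9,11,13,15): 0⊕1⊕0⊕0⊕1⊕1⊕0⊕0 = 1
s2 (pos 2,3,6,7,10,11,14,15): 1⊕1⊕1⊕0⊕1⊕1⊕1⊕0 = 0
s4 (pos 4,5,6,7,12,13,14,15): 0⊕0⊕1⊕0⊕1⊕0⊕1⊕0 = 1
s8 (pos 8,9,10,11,12,13,14,15): 0⊕1⊕1⊕1⊕1⊕0⊕1⊕0 = 1
Syndrome s8…s1 = 1101 → error at position 13.
Flip position 13: 011001001111010 → 011001001111110
Read data bits from positions 3,5,6,7,9,10,11,12,13,14,15: 10101111110

10101111110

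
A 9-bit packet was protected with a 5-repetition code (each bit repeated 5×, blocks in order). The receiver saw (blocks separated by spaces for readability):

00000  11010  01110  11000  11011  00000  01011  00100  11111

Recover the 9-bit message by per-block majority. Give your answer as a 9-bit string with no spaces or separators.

011010101

Block 1 (00000): 0 ones → 0
Block 2 (11010): 3 ones → 1
Block 3 (01110): 3 ones → 1
Block 4 (11000): 2 ones → 0
Block 5 (11011): 4 ones → 1
Block 6 (00000): 0 ones → 0
Block 7 (01011): 3 ones → 1
Block 8 (00100): 1 one → 0
Block 9 (11111): 5 ones → 1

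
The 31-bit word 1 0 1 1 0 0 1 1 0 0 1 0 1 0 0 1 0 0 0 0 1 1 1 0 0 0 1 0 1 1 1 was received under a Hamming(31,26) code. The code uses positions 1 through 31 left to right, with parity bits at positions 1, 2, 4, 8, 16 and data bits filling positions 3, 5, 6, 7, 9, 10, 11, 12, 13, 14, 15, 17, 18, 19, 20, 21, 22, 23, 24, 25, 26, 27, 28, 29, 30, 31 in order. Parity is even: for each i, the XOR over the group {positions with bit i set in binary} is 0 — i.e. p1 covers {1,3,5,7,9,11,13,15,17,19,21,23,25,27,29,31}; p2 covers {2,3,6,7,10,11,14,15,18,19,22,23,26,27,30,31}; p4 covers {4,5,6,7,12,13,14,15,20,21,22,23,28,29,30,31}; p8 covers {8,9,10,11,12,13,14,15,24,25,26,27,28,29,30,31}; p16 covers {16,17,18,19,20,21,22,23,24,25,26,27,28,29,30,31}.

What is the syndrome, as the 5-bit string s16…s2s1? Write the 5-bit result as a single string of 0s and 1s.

01100

s1 (pos 1,3,5,7,9,11,13,15,17,19,21,23,25,27,29,31): 1⊕1⊕0⊕1⊕0⊕1⊕1⊕0⊕0⊕0⊕1⊕1⊕0⊕1⊕1⊕1 = 0
s2 (pos 2,3,6,7,10,11,14,15,18,19,22,23,26,27,30,31): 0⊕1⊕0⊕1⊕0⊕1⊕0⊕0⊕0⊕0⊕1⊕1⊕0⊕1⊕1⊕1 = 0
s4 (pos 4,5,6,7,12,13,14,15,20,21,22,23,28,29,30,31): 1⊕0⊕0⊕1⊕0⊕1⊕0⊕0⊕0⊕1⊕1⊕1⊕0⊕1⊕1⊕1 = 1
s8 (pos 8,9,10,11,12,13,14,15,24,25,26,27,28,29,30,31): 1⊕0⊕0⊕1⊕0⊕1⊕0⊕0⊕0⊕0⊕0⊕1⊕0⊕1⊕1⊕1 = 1
s16 (pos 16,17,18,19,20,21,22,23,24,25,26,27,28,29,30,31): 1⊕0⊕0⊕0⊕0⊕1⊕1⊕1⊕0⊕0⊕0⊕1⊕0⊕1⊕1⊕1 = 0
Syndrome s16…s1 = 01100 → error at position 12.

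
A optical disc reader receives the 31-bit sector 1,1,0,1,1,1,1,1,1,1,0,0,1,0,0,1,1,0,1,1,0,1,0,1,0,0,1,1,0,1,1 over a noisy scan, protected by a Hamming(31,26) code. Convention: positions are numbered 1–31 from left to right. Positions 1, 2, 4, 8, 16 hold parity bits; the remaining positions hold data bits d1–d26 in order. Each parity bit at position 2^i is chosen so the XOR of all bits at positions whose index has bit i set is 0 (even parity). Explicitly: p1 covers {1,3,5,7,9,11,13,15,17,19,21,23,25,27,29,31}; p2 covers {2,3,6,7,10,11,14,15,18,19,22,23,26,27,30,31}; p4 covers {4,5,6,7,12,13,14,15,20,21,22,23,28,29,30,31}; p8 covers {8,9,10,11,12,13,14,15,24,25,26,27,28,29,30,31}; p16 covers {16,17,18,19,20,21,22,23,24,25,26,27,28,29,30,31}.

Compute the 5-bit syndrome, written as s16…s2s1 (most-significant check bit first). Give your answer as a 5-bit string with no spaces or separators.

s1 (pos 1,3,5,7,9,11,13,15,17,19,21,23,25,27,29,31): 1⊕0⊕1⊕1⊕1⊕0⊕1⊕0⊕1⊕1⊕0⊕0⊕0⊕1⊕0⊕1 = 1
s2 (pos 2,3,6,7,10,11,14,15,18,19,22,23,26,27,30,31): 1⊕0⊕1⊕1⊕1⊕0⊕0⊕0⊕0⊕1⊕1⊕0⊕0⊕1⊕1⊕1 = 1
s4 (pos 4,5,6,7,12,13,14,15,20,21,22,23,28,29,30,31): 1⊕1⊕1⊕1⊕0⊕1⊕0⊕0⊕1⊕0⊕1⊕0⊕1⊕0⊕1⊕1 = 0
s8 (pos 8,9,10,11,12,13,14,15,24,25,26,27,28,29,30,31): 1⊕1⊕1⊕0⊕0⊕1⊕0⊕0⊕1⊕0⊕0⊕1⊕1⊕0⊕1⊕1 = 1
s16 (pos 16,17,18,19,20,21,22,23,24,25,26,27,28,29,30,31): 1⊕1⊕0⊕1⊕1⊕0⊕1⊕0⊕1⊕0⊕0⊕1⊕1⊕0⊕1⊕1 = 0
Syndrome s16…s1 = 01011 → error at position 11.

01011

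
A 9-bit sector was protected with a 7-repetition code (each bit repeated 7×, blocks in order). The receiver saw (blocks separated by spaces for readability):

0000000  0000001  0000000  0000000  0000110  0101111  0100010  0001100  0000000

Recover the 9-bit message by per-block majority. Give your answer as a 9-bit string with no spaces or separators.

Block 1 (0000000): 0 ones → 0
Block 2 (0000001): 1 one → 0
Block 3 (0000000): 0 ones → 0
Block 4 (0000000): 0 ones → 0
Block 5 (0000110): 2 ones → 0
Block 6 (0101111): 5 ones → 1
Block 7 (0100010): 2 ones → 0
Block 8 (0001100): 2 ones → 0
Block 9 (0000000): 0 ones → 0

000001000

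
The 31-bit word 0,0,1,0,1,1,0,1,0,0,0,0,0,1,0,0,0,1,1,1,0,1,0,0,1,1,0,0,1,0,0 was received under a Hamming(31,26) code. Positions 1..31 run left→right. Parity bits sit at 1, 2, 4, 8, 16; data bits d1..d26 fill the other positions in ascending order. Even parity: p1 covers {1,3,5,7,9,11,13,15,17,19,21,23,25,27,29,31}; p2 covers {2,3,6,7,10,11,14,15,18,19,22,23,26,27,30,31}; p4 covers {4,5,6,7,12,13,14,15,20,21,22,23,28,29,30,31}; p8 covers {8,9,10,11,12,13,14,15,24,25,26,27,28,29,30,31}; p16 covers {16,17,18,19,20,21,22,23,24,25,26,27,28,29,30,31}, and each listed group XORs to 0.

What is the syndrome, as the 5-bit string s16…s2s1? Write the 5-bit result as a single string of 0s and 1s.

s1 (pos 1,3,5,7,9,11,13,15,17,19,21,23,25,27,29,31): 0⊕1⊕1⊕0⊕0⊕0⊕0⊕0⊕0⊕1⊕0⊕0⊕1⊕0⊕1⊕0 = 1
s2 (pos 2,3,6,7,10,11,14,15,18,19,22,23,26,27,30,31): 0⊕1⊕1⊕0⊕0⊕0⊕1⊕0⊕1⊕1⊕1⊕0⊕1⊕0⊕0⊕0 = 1
s4 (pos 4,5,6,7,12,13,14,15,20,21,22,23,28,29,30,31): 0⊕1⊕1⊕0⊕0⊕0⊕1⊕0⊕1⊕0⊕1⊕0⊕0⊕1⊕0⊕0 = 0
s8 (pos 8,9,10,11,12,13,14,15,24,25,26,27,28,29,30,31): 1⊕0⊕0⊕0⊕0⊕0⊕1⊕0⊕0⊕1⊕1⊕0⊕0⊕1⊕0⊕0 = 1
s16 (pos 16,17,18,19,20,21,22,23,24,25,26,27,28,29,30,31): 0⊕0⊕1⊕1⊕1⊕0⊕1⊕0⊕0⊕1⊕1⊕0⊕0⊕1⊕0⊕0 = 1
Syndrome s16…s1 = 11011 → error at position 27.

11011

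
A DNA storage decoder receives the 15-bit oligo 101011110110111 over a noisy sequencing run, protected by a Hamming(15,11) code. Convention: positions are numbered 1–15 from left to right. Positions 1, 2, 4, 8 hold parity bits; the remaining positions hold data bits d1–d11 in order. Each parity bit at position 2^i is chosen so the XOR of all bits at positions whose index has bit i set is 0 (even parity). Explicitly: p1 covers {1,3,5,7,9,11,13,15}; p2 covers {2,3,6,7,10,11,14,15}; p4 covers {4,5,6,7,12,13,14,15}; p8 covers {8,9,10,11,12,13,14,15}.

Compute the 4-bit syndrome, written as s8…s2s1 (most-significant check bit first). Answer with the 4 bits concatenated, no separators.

s1 (pos 1,3,5,7,9,11,13,15): 1⊕1⊕1⊕1⊕0⊕1⊕1⊕1 = 1
s2 (pos 2,3,6,7,10,11,14,15): 0⊕1⊕1⊕1⊕1⊕1⊕1⊕1 = 1
s4 (pos 4,5,6,7,12,13,14,15): 0⊕1⊕1⊕1⊕0⊕1⊕1⊕1 = 0
s8 (pos 8,9,10,11,12,13,14,15): 1⊕0⊕1⊕1⊕0⊕1⊕1⊕1 = 0
Syndrome s8…s1 = 0011 → error at position 3.

0011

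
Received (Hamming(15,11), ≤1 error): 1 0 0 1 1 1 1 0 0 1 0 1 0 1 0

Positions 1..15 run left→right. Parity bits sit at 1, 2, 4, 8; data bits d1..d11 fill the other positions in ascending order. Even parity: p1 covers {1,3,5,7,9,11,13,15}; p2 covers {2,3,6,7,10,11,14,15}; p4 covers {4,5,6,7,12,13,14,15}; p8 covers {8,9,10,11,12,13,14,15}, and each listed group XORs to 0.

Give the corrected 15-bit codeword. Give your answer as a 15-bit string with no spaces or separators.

s1 (pos 1,3,5,7,9,11,13,15): 1⊕0⊕1⊕1⊕0⊕0⊕0⊕0 = 1
s2 (pos 2,3,6,7,10,11,14,15): 0⊕0⊕1⊕1⊕1⊕0⊕1⊕0 = 0
s4 (pos 4,5,6,7,12,13,14,15): 1⊕1⊕1⊕1⊕1⊕0⊕1⊕0 = 0
s8 (pos 8,9,10,11,12,13,14,15): 0⊕0⊕1⊕0⊕1⊕0⊕1⊕0 = 1
Syndrome s8…s1 = 1001 → error at position 9.
Flip position 9: 100111100101010 → 100111101101010

100111101101010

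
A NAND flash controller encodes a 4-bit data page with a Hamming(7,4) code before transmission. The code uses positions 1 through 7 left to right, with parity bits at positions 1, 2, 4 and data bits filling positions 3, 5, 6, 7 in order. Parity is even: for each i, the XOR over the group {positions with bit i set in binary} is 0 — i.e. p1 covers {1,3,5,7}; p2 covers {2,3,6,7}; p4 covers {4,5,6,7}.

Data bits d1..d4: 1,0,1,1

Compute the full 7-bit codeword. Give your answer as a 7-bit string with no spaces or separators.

Place data at non-parity positions: p1 p2 1 p4 0 1 1
p1 (pos 1,3,5,7): XOR of data positions = 1⊕0⊕1 = 0
p2 (pos 2,3,6,7): XOR of data positions = 1⊕1⊕1 = 1
p4 (pos 4,5,6,7): XOR of data positions = 0⊕1⊕1 = 0
Codeword: 0110011

0110011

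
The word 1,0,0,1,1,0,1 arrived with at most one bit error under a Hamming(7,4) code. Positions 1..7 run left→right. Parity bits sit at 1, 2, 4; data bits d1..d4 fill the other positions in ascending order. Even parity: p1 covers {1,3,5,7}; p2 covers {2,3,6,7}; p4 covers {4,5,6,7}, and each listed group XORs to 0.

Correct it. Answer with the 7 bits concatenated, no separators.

1001100

s1 (pos 1,3,5,7): 1⊕0⊕1⊕1 = 1
s2 (pos 2,3,6,7): 0⊕0⊕0⊕1 = 1
s4 (pos 4,5,6,7): 1⊕1⊕0⊕1 = 1
Syndrome s4…s1 = 111 → error at position 7.
Flip position 7: 1001101 → 1001100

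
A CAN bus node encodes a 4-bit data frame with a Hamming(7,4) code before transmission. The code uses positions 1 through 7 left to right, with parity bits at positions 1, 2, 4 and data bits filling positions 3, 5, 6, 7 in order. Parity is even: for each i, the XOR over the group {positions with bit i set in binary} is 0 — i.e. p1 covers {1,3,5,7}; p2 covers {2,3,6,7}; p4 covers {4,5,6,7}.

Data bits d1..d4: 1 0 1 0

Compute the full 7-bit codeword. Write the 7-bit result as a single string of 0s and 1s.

1011010

Place data at non-parity positions: p1 p2 1 p4 0 1 0
p1 (pos 1,3,5,7): XOR of data positions = 1⊕0⊕0 = 1
p2 (pos 2,3,6,7): XOR of data positions = 1⊕1⊕0 = 0
p4 (pos 4,5,6,7): XOR of data positions = 0⊕1⊕0 = 1
Codeword: 1011010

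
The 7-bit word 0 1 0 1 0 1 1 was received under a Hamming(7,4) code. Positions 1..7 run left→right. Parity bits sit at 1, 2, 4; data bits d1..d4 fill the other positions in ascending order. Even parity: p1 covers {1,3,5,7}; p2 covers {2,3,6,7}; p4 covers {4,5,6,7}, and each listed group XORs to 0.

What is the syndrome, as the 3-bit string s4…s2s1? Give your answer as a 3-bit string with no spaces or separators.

111

s1 (pos 1,3,5,7): 0⊕0⊕0⊕1 = 1
s2 (pos 2,3,6,7): 1⊕0⊕1⊕1 = 1
s4 (pos 4,5,6,7): 1⊕0⊕1⊕1 = 1
Syndrome s4…s1 = 111 → error at position 7.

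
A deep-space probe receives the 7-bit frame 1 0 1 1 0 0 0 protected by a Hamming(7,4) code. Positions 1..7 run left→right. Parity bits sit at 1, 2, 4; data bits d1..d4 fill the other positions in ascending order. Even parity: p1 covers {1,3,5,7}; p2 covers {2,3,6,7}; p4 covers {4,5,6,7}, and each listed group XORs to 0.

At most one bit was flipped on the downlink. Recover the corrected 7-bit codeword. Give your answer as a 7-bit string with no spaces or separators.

1011010

s1 (pos 1,3,5,7): 1⊕1⊕0⊕0 = 0
s2 (pos 2,3,6,7): 0⊕1⊕0⊕0 = 1
s4 (pos 4,5,6,7): 1⊕0⊕0⊕0 = 1
Syndrome s4…s1 = 110 → error at position 6.
Flip position 6: 1011000 → 1011010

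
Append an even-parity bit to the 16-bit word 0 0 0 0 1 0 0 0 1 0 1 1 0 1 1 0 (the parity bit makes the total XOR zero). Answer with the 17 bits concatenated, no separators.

XOR of the 16 data bits: 0⊕0⊕0⊕0⊕1⊕0⊕0⊕0⊕1⊕0⊕1⊕1⊕0⊕1⊕1⊕0 = 0
Parity bit = 0 (so all 17 bits XOR to 0).

00001000101101100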